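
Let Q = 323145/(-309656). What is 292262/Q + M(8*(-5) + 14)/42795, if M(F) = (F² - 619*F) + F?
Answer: -86066028221608/307310895 ≈ -2.8006e+5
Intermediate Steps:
M(F) = F² - 618*F
Q = -323145/309656 (Q = 323145*(-1/309656) = -323145/309656 ≈ -1.0436)
292262/Q + M(8*(-5) + 14)/42795 = 292262/(-323145/309656) + ((8*(-5) + 14)*(-618 + (8*(-5) + 14)))/42795 = 292262*(-309656/323145) + ((-40 + 14)*(-618 + (-40 + 14)))*(1/42795) = -90500681872/323145 - 26*(-618 - 26)*(1/42795) = -90500681872/323145 - 26*(-644)*(1/42795) = -90500681872/323145 + 16744*(1/42795) = -90500681872/323145 + 16744/42795 = -86066028221608/307310895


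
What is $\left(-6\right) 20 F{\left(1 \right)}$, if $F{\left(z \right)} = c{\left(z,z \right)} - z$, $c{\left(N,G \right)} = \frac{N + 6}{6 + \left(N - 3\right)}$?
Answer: $-90$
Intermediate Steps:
$c{\left(N,G \right)} = \frac{6 + N}{3 + N}$ ($c{\left(N,G \right)} = \frac{6 + N}{6 + \left(N - 3\right)} = \frac{6 + N}{6 + \left(-3 + N\right)} = \frac{6 + N}{3 + N}$)
$F{\left(z \right)} = - z + \frac{6 + z}{3 + z}$ ($F{\left(z \right)} = \frac{6 + z}{3 + z} - z = - z + \frac{6 + z}{3 + z}$)
$\left(-6\right) 20 F{\left(1 \right)} = \left(-6\right) 20 \frac{6 + 1 - 1 \left(3 + 1\right)}{3 + 1} = - 120 \frac{6 + 1 - 1 \cdot 4}{4} = - 120 \frac{6 + 1 - 4}{4} = - 120 \cdot \frac{1}{4} \cdot 3 = \left(-120\right) \frac{3}{4} = -90$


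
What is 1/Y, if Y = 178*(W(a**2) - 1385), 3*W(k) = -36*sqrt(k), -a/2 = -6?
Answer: -1/272162 ≈ -3.6743e-6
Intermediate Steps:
a = 12 (a = -2*(-6) = 12)
W(k) = -12*sqrt(k) (W(k) = (-36*sqrt(k))/3 = -12*sqrt(k))
Y = -272162 (Y = 178*(-12*sqrt(12**2) - 1385) = 178*(-12*sqrt(144) - 1385) = 178*(-12*12 - 1385) = 178*(-144 - 1385) = 178*(-1529) = -272162)
1/Y = 1/(-272162) = -1/272162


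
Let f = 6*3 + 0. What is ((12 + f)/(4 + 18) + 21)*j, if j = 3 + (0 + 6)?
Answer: 2214/11 ≈ 201.27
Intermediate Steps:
f = 18 (f = 18 + 0 = 18)
j = 9 (j = 3 + 6 = 9)
((12 + f)/(4 + 18) + 21)*j = ((12 + 18)/(4 + 18) + 21)*9 = (30/22 + 21)*9 = (30*(1/22) + 21)*9 = (15/11 + 21)*9 = (246/11)*9 = 2214/11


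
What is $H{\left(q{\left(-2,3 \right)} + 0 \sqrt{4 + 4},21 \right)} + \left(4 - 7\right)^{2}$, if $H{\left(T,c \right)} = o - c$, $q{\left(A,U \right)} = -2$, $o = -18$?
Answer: $-30$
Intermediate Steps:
$H{\left(T,c \right)} = -18 - c$
$H{\left(q{\left(-2,3 \right)} + 0 \sqrt{4 + 4},21 \right)} + \left(4 - 7\right)^{2} = \left(-18 - 21\right) + \left(4 - 7\right)^{2} = \left(-18 - 21\right) + \left(-3\right)^{2} = -39 + 9 = -30$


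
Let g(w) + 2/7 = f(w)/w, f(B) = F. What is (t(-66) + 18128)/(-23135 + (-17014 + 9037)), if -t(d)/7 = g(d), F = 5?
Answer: -1196615/2053392 ≈ -0.58275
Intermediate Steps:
f(B) = 5
g(w) = -2/7 + 5/w
t(d) = 2 - 35/d (t(d) = -7*(-2/7 + 5/d) = 2 - 35/d)
(t(-66) + 18128)/(-23135 + (-17014 + 9037)) = ((2 - 35/(-66)) + 18128)/(-23135 + (-17014 + 9037)) = ((2 - 35*(-1/66)) + 18128)/(-23135 - 7977) = ((2 + 35/66) + 18128)/(-31112) = (167/66 + 18128)*(-1/31112) = (1196615/66)*(-1/31112) = -1196615/2053392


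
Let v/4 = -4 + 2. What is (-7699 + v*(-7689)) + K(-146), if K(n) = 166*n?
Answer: 29577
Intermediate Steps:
v = -8 (v = 4*(-4 + 2) = 4*(-2) = -8)
(-7699 + v*(-7689)) + K(-146) = (-7699 - 8*(-7689)) + 166*(-146) = (-7699 + 61512) - 24236 = 53813 - 24236 = 29577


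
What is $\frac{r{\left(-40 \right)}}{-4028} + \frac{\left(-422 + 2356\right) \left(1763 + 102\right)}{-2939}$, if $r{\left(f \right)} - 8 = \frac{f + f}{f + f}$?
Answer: $- \frac{14528659931}{11838292} \approx -1227.3$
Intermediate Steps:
$r{\left(f \right)} = 9$ ($r{\left(f \right)} = 8 + \frac{f + f}{f + f} = 8 + \frac{2 f}{2 f} = 8 + 2 f \frac{1}{2 f} = 8 + 1 = 9$)
$\frac{r{\left(-40 \right)}}{-4028} + \frac{\left(-422 + 2356\right) \left(1763 + 102\right)}{-2939} = \frac{9}{-4028} + \frac{\left(-422 + 2356\right) \left(1763 + 102\right)}{-2939} = 9 \left(- \frac{1}{4028}\right) + 1934 \cdot 1865 \left(- \frac{1}{2939}\right) = - \frac{9}{4028} + 3606910 \left(- \frac{1}{2939}\right) = - \frac{9}{4028} - \frac{3606910}{2939} = - \frac{14528659931}{11838292}$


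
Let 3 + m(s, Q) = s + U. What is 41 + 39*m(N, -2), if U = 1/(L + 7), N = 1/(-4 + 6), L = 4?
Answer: -1165/22 ≈ -52.955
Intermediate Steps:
N = ½ (N = 1/2 = ½ ≈ 0.50000)
U = 1/11 (U = 1/(4 + 7) = 1/11 ≈ 0.090909)
m(s, Q) = -32/11 + s (m(s, Q) = -3 + (s + 1/11) = -3 + (1/11 + s) = -32/11 + s)
41 + 39*m(N, -2) = 41 + 39*(-32/11 + ½) = 41 + 39*(-53/22) = 41 - 2067/22 = -1165/22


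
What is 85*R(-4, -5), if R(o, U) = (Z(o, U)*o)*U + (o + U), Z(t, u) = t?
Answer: -7565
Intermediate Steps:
R(o, U) = U + o + U*o² (R(o, U) = (o*o)*U + (o + U) = o²*U + (U + o) = U*o² + (U + o) = U + o + U*o²)
85*R(-4, -5) = 85*(-5 - 4 - 5*(-4)²) = 85*(-5 - 4 - 5*16) = 85*(-5 - 4 - 80) = 85*(-89) = -7565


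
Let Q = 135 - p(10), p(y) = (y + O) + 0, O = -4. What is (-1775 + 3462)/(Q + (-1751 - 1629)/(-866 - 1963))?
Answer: 4772523/368321 ≈ 12.958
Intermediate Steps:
p(y) = -4 + y (p(y) = (y - 4) + 0 = (-4 + y) + 0 = -4 + y)
Q = 129 (Q = 135 - (-4 + 10) = 135 - 1*6 = 135 - 6 = 129)
(-1775 + 3462)/(Q + (-1751 - 1629)/(-866 - 1963)) = (-1775 + 3462)/(129 + (-1751 - 1629)/(-866 - 1963)) = 1687/(129 - 3380/(-2829)) = 1687/(129 - 3380*(-1/2829)) = 1687/(129 + 3380/2829) = 1687/(368321/2829) = 1687*(2829/368321) = 4772523/368321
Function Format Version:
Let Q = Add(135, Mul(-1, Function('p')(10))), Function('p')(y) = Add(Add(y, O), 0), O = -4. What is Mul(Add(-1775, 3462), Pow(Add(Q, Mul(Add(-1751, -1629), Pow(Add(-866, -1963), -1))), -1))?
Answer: Rational(4772523, 368321) ≈ 12.958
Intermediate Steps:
Function('p')(y) = Add(-4, y) (Function('p')(y) = Add(Add(y, -4), 0) = Add(Add(-4, y), 0) = Add(-4, y))
Q = 129 (Q = Add(135, Mul(-1, Add(-4, 10))) = Add(135, Mul(-1, 6)) = Add(135, -6) = 129)
Mul(Add(-1775, 3462), Pow(Add(Q, Mul(Add(-1751, -1629), Pow(Add(-866, -1963), -1))), -1)) = Mul(Add(-1775, 3462), Pow(Add(129, Mul(Add(-1751, -1629), Pow(Add(-866, -1963), -1))), -1)) = Mul(1687, Pow(Add(129, Mul(-3380, Pow(-2829, -1))), -1)) = Mul(1687, Pow(Add(129, Mul(-3380, Rational(-1, 2829))), -1)) = Mul(1687, Pow(Add(129, Rational(3380, 2829)), -1)) = Mul(1687, Pow(Rational(368321, 2829), -1)) = Mul(1687, Rational(2829, 368321)) = Rational(4772523, 368321)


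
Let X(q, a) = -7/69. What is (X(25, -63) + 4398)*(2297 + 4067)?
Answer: 1931187620/69 ≈ 2.7988e+7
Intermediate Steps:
X(q, a) = -7/69 (X(q, a) = -7*1/69 = -7/69)
(X(25, -63) + 4398)*(2297 + 4067) = (-7/69 + 4398)*(2297 + 4067) = (303455/69)*6364 = 1931187620/69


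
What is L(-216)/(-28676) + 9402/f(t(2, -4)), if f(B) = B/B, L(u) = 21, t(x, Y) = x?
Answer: 269611731/28676 ≈ 9402.0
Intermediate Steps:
f(B) = 1
L(-216)/(-28676) + 9402/f(t(2, -4)) = 21/(-28676) + 9402/1 = 21*(-1/28676) + 9402*1 = -21/28676 + 9402 = 269611731/28676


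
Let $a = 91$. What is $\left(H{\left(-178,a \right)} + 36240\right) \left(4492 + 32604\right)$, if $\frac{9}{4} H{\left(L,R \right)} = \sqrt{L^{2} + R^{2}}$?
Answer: $1344359040 + \frac{148384 \sqrt{39965}}{9} \approx 1.3477 \cdot 10^{9}$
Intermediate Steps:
$H{\left(L,R \right)} = \frac{4 \sqrt{L^{2} + R^{2}}}{9}$
$\left(H{\left(-178,a \right)} + 36240\right) \left(4492 + 32604\right) = \left(\frac{4 \sqrt{\left(-178\right)^{2} + 91^{2}}}{9} + 36240\right) \left(4492 + 32604\right) = \left(\frac{4 \sqrt{31684 + 8281}}{9} + 36240\right) 37096 = \left(\frac{4 \sqrt{39965}}{9} + 36240\right) 37096 = \left(36240 + \frac{4 \sqrt{39965}}{9}\right) 37096 = 1344359040 + \frac{148384 \sqrt{39965}}{9}$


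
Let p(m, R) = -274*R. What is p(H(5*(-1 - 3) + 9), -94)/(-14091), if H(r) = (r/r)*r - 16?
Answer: -25756/14091 ≈ -1.8278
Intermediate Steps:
H(r) = -16 + r (H(r) = 1*r - 16 = r - 16 = -16 + r)
p(H(5*(-1 - 3) + 9), -94)/(-14091) = -274*(-94)/(-14091) = 25756*(-1/14091) = -25756/14091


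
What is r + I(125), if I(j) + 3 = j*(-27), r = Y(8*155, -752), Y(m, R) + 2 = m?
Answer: -2140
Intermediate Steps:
Y(m, R) = -2 + m
r = 1238 (r = -2 + 8*155 = -2 + 1240 = 1238)
I(j) = -3 - 27*j (I(j) = -3 + j*(-27) = -3 - 27*j)
r + I(125) = 1238 + (-3 - 27*125) = 1238 + (-3 - 3375) = 1238 - 3378 = -2140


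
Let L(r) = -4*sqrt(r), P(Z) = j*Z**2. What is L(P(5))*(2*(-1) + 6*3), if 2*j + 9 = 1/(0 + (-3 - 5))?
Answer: -80*I*sqrt(73) ≈ -683.52*I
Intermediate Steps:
j = -73/16 (j = -9/2 + 1/(2*(0 + (-3 - 5))) = -9/2 + 1/(2*(0 - 8)) = -9/2 + (1/2)/(-8) = -9/2 + (1/2)*(-1/8) = -9/2 - 1/16 = -73/16 ≈ -4.5625)
P(Z) = -73*Z**2/16
L(P(5))*(2*(-1) + 6*3) = (-4*5*I*sqrt(73)/4)*(2*(-1) + 6*3) = (-4*5*I*sqrt(73)/4)*(-2 + 18) = -5*I*sqrt(73)*16 = -80*I*sqrt(73)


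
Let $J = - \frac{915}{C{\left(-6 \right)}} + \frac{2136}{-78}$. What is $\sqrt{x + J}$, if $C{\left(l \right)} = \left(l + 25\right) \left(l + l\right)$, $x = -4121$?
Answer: $\frac{i \sqrt{1011375833}}{494} \approx 64.377 i$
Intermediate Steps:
$C{\left(l \right)} = 2 l \left(25 + l\right)$ ($C{\left(l \right)} = \left(25 + l\right) 2 l = 2 l \left(25 + l\right)$)
$J = - \frac{23091}{988}$ ($J = - \frac{915}{2 \left(-6\right) \left(25 - 6\right)} + \frac{2136}{-78} = - \frac{915}{2 \left(-6\right) 19} + 2136 \left(- \frac{1}{78}\right) = - \frac{915}{-228} - \frac{356}{13} = \left(-915\right) \left(- \frac{1}{228}\right) - \frac{356}{13} = \frac{305}{76} - \frac{356}{13} = - \frac{23091}{988} \approx -23.371$)
$\sqrt{x + J} = \sqrt{-4121 - \frac{23091}{988}} = \sqrt{- \frac{4094639}{988}} = \frac{i \sqrt{1011375833}}{494}$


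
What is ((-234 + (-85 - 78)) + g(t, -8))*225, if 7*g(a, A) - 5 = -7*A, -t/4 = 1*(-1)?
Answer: -611550/7 ≈ -87364.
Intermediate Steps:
t = 4 (t = -4*(-1) = 4)
g(a, A) = 5/7 - A (g(a, A) = 5/7 + (-7*A)/7 = 5/7 - A)
((-234 + (-85 - 78)) + g(t, -8))*225 = ((-234 + (-85 - 78)) + (5/7 - 1*(-8)))*225 = ((-234 - 163) + (5/7 + 8))*225 = (-397 + 61/7)*225 = -2718/7*225 = -611550/7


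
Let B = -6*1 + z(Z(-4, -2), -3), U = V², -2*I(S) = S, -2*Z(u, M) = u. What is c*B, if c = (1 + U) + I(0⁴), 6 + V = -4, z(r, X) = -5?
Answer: -1111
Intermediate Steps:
Z(u, M) = -u/2
I(S) = -S/2
V = -10 (V = -6 - 4 = -10)
U = 100 (U = (-10)² = 100)
B = -11 (B = -6*1 - 5 = -6 - 5 = -11)
c = 101 (c = (1 + 100) - ½*0⁴ = 101 - ½*0 = 101 + 0 = 101)
c*B = 101*(-11) = -1111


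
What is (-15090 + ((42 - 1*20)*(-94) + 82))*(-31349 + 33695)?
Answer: -40060296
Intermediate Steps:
(-15090 + ((42 - 1*20)*(-94) + 82))*(-31349 + 33695) = (-15090 + ((42 - 20)*(-94) + 82))*2346 = (-15090 + (22*(-94) + 82))*2346 = (-15090 + (-2068 + 82))*2346 = (-15090 - 1986)*2346 = -17076*2346 = -40060296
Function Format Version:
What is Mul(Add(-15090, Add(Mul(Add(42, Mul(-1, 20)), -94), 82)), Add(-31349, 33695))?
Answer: -40060296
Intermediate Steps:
Mul(Add(-15090, Add(Mul(Add(42, Mul(-1, 20)), -94), 82)), Add(-31349, 33695)) = Mul(Add(-15090, Add(Mul(Add(42, -20), -94), 82)), 2346) = Mul(Add(-15090, Add(Mul(22, -94), 82)), 2346) = Mul(Add(-15090, Add(-2068, 82)), 2346) = Mul(Add(-15090, -1986), 2346) = Mul(-17076, 2346) = -40060296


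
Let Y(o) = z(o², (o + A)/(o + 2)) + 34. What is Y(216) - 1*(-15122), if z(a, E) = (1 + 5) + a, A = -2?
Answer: 61818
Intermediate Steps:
z(a, E) = 6 + a
Y(o) = 40 + o² (Y(o) = (6 + o²) + 34 = 40 + o²)
Y(216) - 1*(-15122) = (40 + 216²) - 1*(-15122) = (40 + 46656) + 15122 = 46696 + 15122 = 61818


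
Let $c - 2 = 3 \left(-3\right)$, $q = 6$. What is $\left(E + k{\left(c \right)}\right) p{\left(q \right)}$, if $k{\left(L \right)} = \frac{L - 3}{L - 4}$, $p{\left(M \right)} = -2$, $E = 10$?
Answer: $- \frac{240}{11} \approx -21.818$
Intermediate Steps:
$c = -7$ ($c = 2 + 3 \left(-3\right) = 2 - 9 = -7$)
$k{\left(L \right)} = \frac{-3 + L}{-4 + L}$
$\left(E + k{\left(c \right)}\right) p{\left(q \right)} = \left(10 + \frac{-3 - 7}{-4 - 7}\right) \left(-2\right) = \left(10 + \frac{1}{-11} \left(-10\right)\right) \left(-2\right) = \left(10 - - \frac{10}{11}\right) \left(-2\right) = \left(10 + \frac{10}{11}\right) \left(-2\right) = \frac{120}{11} \left(-2\right) = - \frac{240}{11}$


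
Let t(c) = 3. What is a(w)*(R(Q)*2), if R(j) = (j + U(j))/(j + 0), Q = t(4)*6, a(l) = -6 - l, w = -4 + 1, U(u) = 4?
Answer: -22/3 ≈ -7.3333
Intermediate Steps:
w = -3
Q = 18 (Q = 3*6 = 18)
R(j) = (4 + j)/j (R(j) = (j + 4)/(j + 0) = (4 + j)/j)
a(w)*(R(Q)*2) = (-6 - 1*(-3))*(((4 + 18)/18)*2) = (-6 + 3)*(((1/18)*22)*2) = -11*2/3 = -3*22/9 = -22/3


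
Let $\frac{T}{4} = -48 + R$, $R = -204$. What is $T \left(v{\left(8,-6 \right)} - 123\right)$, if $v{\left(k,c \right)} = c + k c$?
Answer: $178416$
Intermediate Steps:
$v{\left(k,c \right)} = c + c k$
$T = -1008$ ($T = 4 \left(-48 - 204\right) = 4 \left(-252\right) = -1008$)
$T \left(v{\left(8,-6 \right)} - 123\right) = - 1008 \left(- 6 \left(1 + 8\right) - 123\right) = - 1008 \left(\left(-6\right) 9 - 123\right) = - 1008 \left(-54 - 123\right) = \left(-1008\right) \left(-177\right) = 178416$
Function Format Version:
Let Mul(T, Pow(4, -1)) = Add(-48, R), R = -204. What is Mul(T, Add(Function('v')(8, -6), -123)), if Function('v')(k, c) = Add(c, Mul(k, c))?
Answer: 178416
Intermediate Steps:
Function('v')(k, c) = Add(c, Mul(c, k))
T = -1008 (T = Mul(4, Add(-48, -204)) = Mul(4, -252) = -1008)
Mul(T, Add(Function('v')(8, -6), -123)) = Mul(-1008, Add(Mul(-6, Add(1, 8)), -123)) = Mul(-1008, Add(Mul(-6, 9), -123)) = Mul(-1008, Add(-54, -123)) = Mul(-1008, -177) = 178416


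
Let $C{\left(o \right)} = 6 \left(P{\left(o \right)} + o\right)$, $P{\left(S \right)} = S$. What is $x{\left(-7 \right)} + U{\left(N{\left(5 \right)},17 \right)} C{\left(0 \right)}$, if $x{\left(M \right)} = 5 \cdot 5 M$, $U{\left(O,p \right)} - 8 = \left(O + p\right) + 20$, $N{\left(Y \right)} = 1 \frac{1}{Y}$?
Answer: $-175$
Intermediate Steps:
$N{\left(Y \right)} = \frac{1}{Y}$
$U{\left(O,p \right)} = 28 + O + p$ ($U{\left(O,p \right)} = 8 + \left(\left(O + p\right) + 20\right) = 8 + \left(20 + O + p\right) = 28 + O + p$)
$C{\left(o \right)} = 12 o$ ($C{\left(o \right)} = 6 \left(o + o\right) = 6 \cdot 2 o = 12 o$)
$x{\left(M \right)} = 25 M$
$x{\left(-7 \right)} + U{\left(N{\left(5 \right)},17 \right)} C{\left(0 \right)} = 25 \left(-7\right) + \left(28 + \frac{1}{5} + 17\right) 12 \cdot 0 = -175 + \left(28 + \frac{1}{5} + 17\right) 0 = -175 + \frac{226}{5} \cdot 0 = -175 + 0 = -175$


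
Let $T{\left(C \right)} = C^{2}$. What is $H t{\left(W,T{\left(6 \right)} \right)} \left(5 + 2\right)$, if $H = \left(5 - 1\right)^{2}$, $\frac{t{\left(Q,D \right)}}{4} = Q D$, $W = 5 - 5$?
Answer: $0$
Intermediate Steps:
$W = 0$ ($W = 5 - 5 = 0$)
$t{\left(Q,D \right)} = 4 D Q$ ($t{\left(Q,D \right)} = 4 Q D = 4 D Q$)
$H = 16$ ($H = 4^{2} = 16$)
$H t{\left(W,T{\left(6 \right)} \right)} \left(5 + 2\right) = 16 \cdot 4 \cdot 6^{2} \cdot 0 \left(5 + 2\right) = 16 \cdot 4 \cdot 36 \cdot 0 \cdot 7 = 16 \cdot 0 \cdot 7 = 16 \cdot 0 = 0$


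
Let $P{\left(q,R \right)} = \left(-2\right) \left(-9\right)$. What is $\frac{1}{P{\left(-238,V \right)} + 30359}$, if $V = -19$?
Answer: $\frac{1}{30377} \approx 3.292 \cdot 10^{-5}$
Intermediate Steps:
$P{\left(q,R \right)} = 18$
$\frac{1}{P{\left(-238,V \right)} + 30359} = \frac{1}{18 + 30359} = \frac{1}{30377}$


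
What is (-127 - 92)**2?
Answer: 47961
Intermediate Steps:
(-127 - 92)**2 = (-219)**2 = 47961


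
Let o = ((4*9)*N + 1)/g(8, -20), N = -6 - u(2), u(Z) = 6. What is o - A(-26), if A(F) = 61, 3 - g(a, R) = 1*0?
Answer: -614/3 ≈ -204.67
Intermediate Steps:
g(a, R) = 3 (g(a, R) = 3 - 0 = 3 - 1*0 = 3 + 0 = 3)
N = -12 (N = -6 - 1*6 = -6 - 6 = -12)
o = -431/3 (o = ((4*9)*(-12) + 1)/3 = (36*(-12) + 1)*(⅓) = (-432 + 1)*(⅓) = -431*⅓ = -431/3 ≈ -143.67)
o - A(-26) = -431/3 - 1*61 = -431/3 - 61 = -614/3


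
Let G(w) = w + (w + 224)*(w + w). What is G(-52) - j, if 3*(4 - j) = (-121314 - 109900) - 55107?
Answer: -340153/3 ≈ -1.1338e+5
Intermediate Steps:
G(w) = w + 2*w*(224 + w) (G(w) = w + (224 + w)*(2*w) = w + 2*w*(224 + w))
j = 286333/3 (j = 4 - ((-121314 - 109900) - 55107)/3 = 4 - (-231214 - 55107)/3 = 4 - 1/3*(-286321) = 4 + 286321/3 = 286333/3 ≈ 95444.)
G(-52) - j = -52*(449 + 2*(-52)) - 1*286333/3 = -52*(449 - 104) - 286333/3 = -52*345 - 286333/3 = -17940 - 286333/3 = -340153/3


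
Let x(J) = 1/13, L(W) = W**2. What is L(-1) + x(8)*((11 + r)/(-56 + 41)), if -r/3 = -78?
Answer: -10/39 ≈ -0.25641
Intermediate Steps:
r = 234 (r = -3*(-78) = 234)
x(J) = 1/13
L(-1) + x(8)*((11 + r)/(-56 + 41)) = (-1)**2 + ((11 + 234)/(-56 + 41))/13 = 1 + (245/(-15))/13 = 1 + (245*(-1/15))/13 = 1 + (1/13)*(-49/3) = 1 - 49/39 = -10/39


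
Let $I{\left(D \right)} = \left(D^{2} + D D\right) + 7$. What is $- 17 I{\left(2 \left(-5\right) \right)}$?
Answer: $-3519$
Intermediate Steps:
$I{\left(D \right)} = 7 + 2 D^{2}$ ($I{\left(D \right)} = \left(D^{2} + D^{2}\right) + 7 = 2 D^{2} + 7 = 7 + 2 D^{2}$)
$- 17 I{\left(2 \left(-5\right) \right)} = - 17 \left(7 + 2 \left(2 \left(-5\right)\right)^{2}\right) = - 17 \left(7 + 2 \left(-10\right)^{2}\right) = - 17 \left(7 + 2 \cdot 100\right) = - 17 \left(7 + 200\right) = \left(-17\right) 207 = -3519$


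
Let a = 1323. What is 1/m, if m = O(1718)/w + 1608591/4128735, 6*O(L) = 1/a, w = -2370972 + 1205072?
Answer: 2547405878635800/992491445584231 ≈ 2.5667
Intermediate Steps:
w = -1165900
O(L) = 1/7938 (O(L) = (1/6)/1323 = (1/6)*(1/1323) = 1/7938)
m = 992491445584231/2547405878635800 (m = (1/7938)/(-1165900) + 1608591/4128735 = (1/7938)*(-1/1165900) + 1608591*(1/4128735) = -1/9254914200 + 536197/1376245 = 992491445584231/2547405878635800 ≈ 0.38961)
1/m = 1/(992491445584231/2547405878635800) = 2547405878635800/992491445584231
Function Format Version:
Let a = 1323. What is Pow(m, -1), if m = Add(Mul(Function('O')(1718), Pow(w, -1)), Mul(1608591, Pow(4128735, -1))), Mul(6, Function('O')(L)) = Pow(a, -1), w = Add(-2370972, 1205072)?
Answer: Rational(2547405878635800, 992491445584231) ≈ 2.5667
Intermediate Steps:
w = -1165900
Function('O')(L) = Rational(1, 7938) (Function('O')(L) = Mul(Rational(1, 6), Pow(1323, -1)) = Mul(Rational(1, 6), Rational(1, 1323)) = Rational(1, 7938))
m = Rational(992491445584231, 2547405878635800) (m = Add(Mul(Rational(1, 7938), Pow(-1165900, -1)), Mul(1608591, Pow(4128735, -1))) = Add(Mul(Rational(1, 7938), Rational(-1, 1165900)), Mul(1608591, Rational(1, 4128735))) = Add(Rational(-1, 9254914200), Rational(536197, 1376245)) = Rational(992491445584231, 2547405878635800) ≈ 0.38961)
Pow(m, -1) = Pow(Rational(992491445584231, 2547405878635800), -1) = Rational(2547405878635800, 992491445584231)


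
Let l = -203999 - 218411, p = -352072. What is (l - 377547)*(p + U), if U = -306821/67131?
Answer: 18907185486553121/67131 ≈ 2.8165e+11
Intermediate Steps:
l = -422410
U = -306821/67131 (U = -306821*1/67131 = -306821/67131 ≈ -4.5705)
(l - 377547)*(p + U) = (-422410 - 377547)*(-352072 - 306821/67131) = -799957*(-23635252253/67131) = 18907185486553121/67131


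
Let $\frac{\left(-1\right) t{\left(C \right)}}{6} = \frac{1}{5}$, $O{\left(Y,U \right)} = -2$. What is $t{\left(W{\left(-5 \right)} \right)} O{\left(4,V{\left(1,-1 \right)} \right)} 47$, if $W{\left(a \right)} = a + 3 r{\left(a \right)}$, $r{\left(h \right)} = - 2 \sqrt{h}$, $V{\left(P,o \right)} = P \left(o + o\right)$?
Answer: $\frac{564}{5} \approx 112.8$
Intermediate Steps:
$V{\left(P,o \right)} = 2 P o$ ($V{\left(P,o \right)} = P 2 o = 2 P o$)
$W{\left(a \right)} = a - 6 \sqrt{a}$ ($W{\left(a \right)} = a + 3 \left(- 2 \sqrt{a}\right) = a - 6 \sqrt{a}$)
$t{\left(C \right)} = - \frac{6}{5}$
$t{\left(W{\left(-5 \right)} \right)} O{\left(4,V{\left(1,-1 \right)} \right)} 47 = \left(- \frac{6}{5}\right) \left(-2\right) 47 = \frac{12}{5} \cdot 47 = \frac{564}{5}$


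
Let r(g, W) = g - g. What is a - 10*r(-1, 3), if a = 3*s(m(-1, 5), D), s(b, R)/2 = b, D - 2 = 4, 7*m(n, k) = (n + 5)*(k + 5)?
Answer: 240/7 ≈ 34.286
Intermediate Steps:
m(n, k) = (5 + k)*(5 + n)/7 (m(n, k) = ((n + 5)*(k + 5))/7 = ((5 + n)*(5 + k))/7 = ((5 + k)*(5 + n))/7 = (5 + k)*(5 + n)/7)
D = 6 (D = 2 + 4 = 6)
s(b, R) = 2*b
r(g, W) = 0
a = 240/7 (a = 3*(2*(25/7 + (5/7)*5 + (5/7)*(-1) + (⅐)*5*(-1))) = 3*(2*(25/7 + 25/7 - 5/7 - 5/7)) = 3*(2*(40/7)) = 3*(80/7) = 240/7 ≈ 34.286)
a - 10*r(-1, 3) = 240/7 - 10*0 = 240/7 + 0 = 240/7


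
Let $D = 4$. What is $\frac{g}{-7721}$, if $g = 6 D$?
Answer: $- \frac{24}{7721} \approx -0.0031084$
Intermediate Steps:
$g = 24$ ($g = 6 \cdot 4 = 24$)
$\frac{g}{-7721} = \frac{24}{-7721} = 24 \left(- \frac{1}{7721}\right) = - \frac{24}{7721}$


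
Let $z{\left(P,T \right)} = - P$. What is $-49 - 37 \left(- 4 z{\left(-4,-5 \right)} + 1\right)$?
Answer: $506$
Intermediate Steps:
$-49 - 37 \left(- 4 z{\left(-4,-5 \right)} + 1\right) = -49 - 37 \left(- 4 \left(\left(-1\right) \left(-4\right)\right) + 1\right) = -49 - 37 \left(\left(-4\right) 4 + 1\right) = -49 - 37 \left(-16 + 1\right) = -49 - -555 = -49 + 555 = 506$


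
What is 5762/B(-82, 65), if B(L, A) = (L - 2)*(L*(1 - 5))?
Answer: -2881/13776 ≈ -0.20913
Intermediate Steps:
B(L, A) = -4*L*(-2 + L) (B(L, A) = (-2 + L)*(L*(-4)) = (-2 + L)*(-4*L) = -4*L*(-2 + L))
5762/B(-82, 65) = 5762/((4*(-82)*(2 - 1*(-82)))) = 5762/((4*(-82)*(2 + 82))) = 5762/((4*(-82)*84)) = 5762/(-27552) = 5762*(-1/27552) = -2881/13776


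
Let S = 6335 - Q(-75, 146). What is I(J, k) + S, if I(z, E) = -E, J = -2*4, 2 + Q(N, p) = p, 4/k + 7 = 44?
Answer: 229063/37 ≈ 6190.9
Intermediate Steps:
k = 4/37 (k = 4/(-7 + 44) = 4/37 ≈ 0.10811)
Q(N, p) = -2 + p
J = -8
S = 6191 (S = 6335 - (-2 + 146) = 6335 - 1*144 = 6335 - 144 = 6191)
I(J, k) + S = -1*4/37 + 6191 = -4/37 + 6191 = 229063/37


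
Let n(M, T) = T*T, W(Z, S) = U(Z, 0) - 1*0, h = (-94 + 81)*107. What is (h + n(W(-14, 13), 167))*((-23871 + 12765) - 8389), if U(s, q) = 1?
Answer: -516578510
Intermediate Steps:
h = -1391 (h = -13*107 = -1391)
W(Z, S) = 1 (W(Z, S) = 1 - 1*0 = 1 + 0 = 1)
n(M, T) = T²
(h + n(W(-14, 13), 167))*((-23871 + 12765) - 8389) = (-1391 + 167²)*((-23871 + 12765) - 8389) = (-1391 + 27889)*(-11106 - 8389) = 26498*(-19495) = -516578510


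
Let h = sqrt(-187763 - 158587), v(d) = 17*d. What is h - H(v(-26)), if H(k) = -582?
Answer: 582 + 5*I*sqrt(13854) ≈ 582.0 + 588.51*I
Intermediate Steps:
h = 5*I*sqrt(13854) (h = sqrt(-346350) = 5*I*sqrt(13854) ≈ 588.51*I)
h - H(v(-26)) = 5*I*sqrt(13854) - 1*(-582) = 5*I*sqrt(13854) + 582 = 582 + 5*I*sqrt(13854)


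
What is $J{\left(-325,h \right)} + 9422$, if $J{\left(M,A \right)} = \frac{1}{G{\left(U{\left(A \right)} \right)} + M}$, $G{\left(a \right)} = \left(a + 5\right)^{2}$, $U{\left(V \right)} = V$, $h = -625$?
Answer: $\frac{3618754651}{384075} \approx 9422.0$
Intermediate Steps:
$G{\left(a \right)} = \left(5 + a\right)^{2}$
$J{\left(M,A \right)} = \frac{1}{M + \left(5 + A\right)^{2}}$ ($J{\left(M,A \right)} = \frac{1}{\left(5 + A\right)^{2} + M} = \frac{1}{M + \left(5 + A\right)^{2}}$)
$J{\left(-325,h \right)} + 9422 = \frac{1}{-325 + \left(5 - 625\right)^{2}} + 9422 = \frac{1}{-325 + \left(-620\right)^{2}} + 9422 = \frac{1}{-325 + 384400} + 9422 = \frac{1}{384075} + 9422 = \frac{3618754651}{384075}$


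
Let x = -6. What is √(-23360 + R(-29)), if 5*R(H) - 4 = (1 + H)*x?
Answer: 2*I*√145785/5 ≈ 152.73*I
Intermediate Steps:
R(H) = -⅖ - 6*H/5 (R(H) = ⅘ + ((1 + H)*(-6))/5 = ⅘ + (-6 - 6*H)/5 = ⅘ + (-6/5 - 6*H/5) = -⅖ - 6*H/5)
√(-23360 + R(-29)) = √(-23360 + (-⅖ - 6/5*(-29))) = √(-23360 + (-⅖ + 174/5)) = √(-23360 + 172/5) = √(-116628/5) = 2*I*√145785/5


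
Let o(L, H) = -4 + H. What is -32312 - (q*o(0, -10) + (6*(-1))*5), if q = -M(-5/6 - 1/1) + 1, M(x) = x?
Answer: -96727/3 ≈ -32242.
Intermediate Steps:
q = 17/6 (q = -(-5/6 - 1/1) + 1 = -(-5*⅙ - 1*1) + 1 = -(-⅚ - 1) + 1 = -1*(-11/6) + 1 = 11/6 + 1 = 17/6 ≈ 2.8333)
-32312 - (q*o(0, -10) + (6*(-1))*5) = -32312 - (17*(-4 - 10)/6 + (6*(-1))*5) = -32312 - ((17/6)*(-14) - 6*5) = -32312 - (-119/3 - 30) = -32312 - 1*(-209/3) = -32312 + 209/3 = -96727/3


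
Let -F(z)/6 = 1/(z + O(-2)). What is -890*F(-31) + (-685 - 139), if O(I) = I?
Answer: -10844/11 ≈ -985.82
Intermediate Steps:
F(z) = -6/(-2 + z) (F(z) = -6/(z - 2) = -6/(-2 + z))
-890*F(-31) + (-685 - 139) = -(-5340)/(-2 - 31) + (-685 - 139) = -(-5340)/(-33) - 824 = -(-5340)*(-1)/33 - 824 = -890*2/11 - 824 = -1780/11 - 824 = -10844/11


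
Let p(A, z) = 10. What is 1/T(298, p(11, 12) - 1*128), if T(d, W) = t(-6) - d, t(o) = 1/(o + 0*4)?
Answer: -6/1789 ≈ -0.0033538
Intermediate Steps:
t(o) = 1/o (t(o) = 1/(o + 0) = 1/o)
T(d, W) = -⅙ - d (T(d, W) = 1/(-6) - d = -⅙ - d)
1/T(298, p(11, 12) - 1*128) = 1/(-⅙ - 1*298) = 1/(-⅙ - 298) = 1/(-1789/6) = -6/1789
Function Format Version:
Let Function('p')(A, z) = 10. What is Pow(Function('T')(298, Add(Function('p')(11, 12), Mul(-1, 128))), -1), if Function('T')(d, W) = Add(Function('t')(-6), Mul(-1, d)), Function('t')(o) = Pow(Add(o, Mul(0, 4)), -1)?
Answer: Rational(-6, 1789) ≈ -0.0033538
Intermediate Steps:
Function('t')(o) = Pow(o, -1) (Function('t')(o) = Pow(Add(o, 0), -1) = Pow(o, -1))
Function('T')(d, W) = Add(Rational(-1, 6), Mul(-1, d)) (Function('T')(d, W) = Add(Pow(-6, -1), Mul(-1, d)) = Add(Rational(-1, 6), Mul(-1, d)))
Pow(Function('T')(298, Add(Function('p')(11, 12), Mul(-1, 128))), -1) = Pow(Add(Rational(-1, 6), Mul(-1, 298)), -1) = Pow(Add(Rational(-1, 6), -298), -1) = Pow(Rational(-1789, 6), -1) = Rational(-6, 1789)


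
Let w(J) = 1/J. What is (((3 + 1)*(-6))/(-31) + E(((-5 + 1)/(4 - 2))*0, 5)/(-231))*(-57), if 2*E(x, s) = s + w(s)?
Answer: -519023/11935 ≈ -43.487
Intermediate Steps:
E(x, s) = s/2 + 1/(2*s) (E(x, s) = (s + 1/s)/2 = s/2 + 1/(2*s))
(((3 + 1)*(-6))/(-31) + E(((-5 + 1)/(4 - 2))*0, 5)/(-231))*(-57) = (((3 + 1)*(-6))/(-31) + ((½)*(1 + 5²)/5)/(-231))*(-57) = ((4*(-6))*(-1/31) + ((½)*(⅕)*(1 + 25))*(-1/231))*(-57) = (-24*(-1/31) + ((½)*(⅕)*26)*(-1/231))*(-57) = (24/31 + (13/5)*(-1/231))*(-57) = (24/31 - 13/1155)*(-57) = (27317/35805)*(-57) = -519023/11935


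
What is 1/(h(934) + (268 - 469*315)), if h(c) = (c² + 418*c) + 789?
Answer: 1/1116090 ≈ 8.9599e-7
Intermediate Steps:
h(c) = 789 + c² + 418*c
1/(h(934) + (268 - 469*315)) = 1/((789 + 934² + 418*934) + (268 - 469*315)) = 1/((789 + 872356 + 390412) + (268 - 147735)) = 1/(1263557 - 147467) = 1/1116090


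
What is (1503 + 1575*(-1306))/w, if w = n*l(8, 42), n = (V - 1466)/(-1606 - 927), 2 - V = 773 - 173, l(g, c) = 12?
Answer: -578494139/2752 ≈ -2.1021e+5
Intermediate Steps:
V = -598 (V = 2 - (773 - 173) = 2 - 1*600 = 2 - 600 = -598)
n = 2064/2533 (n = (-598 - 1466)/(-1606 - 927) = -2064/(-2533) = -2064*(-1/2533) = 2064/2533 ≈ 0.81484)
w = 24768/2533 (w = (2064/2533)*12 = 24768/2533 ≈ 9.7781)
(1503 + 1575*(-1306))/w = (1503 + 1575*(-1306))/(24768/2533) = (1503 - 2056950)*(2533/24768) = -2055447*2533/24768 = -578494139/2752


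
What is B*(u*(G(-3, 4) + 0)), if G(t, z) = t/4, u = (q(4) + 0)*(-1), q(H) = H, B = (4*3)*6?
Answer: 216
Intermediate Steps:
B = 72 (B = 12*6 = 72)
u = -4 (u = (4 + 0)*(-1) = 4*(-1) = -4)
G(t, z) = t/4 (G(t, z) = t*(1/4) = t/4)
B*(u*(G(-3, 4) + 0)) = 72*(-4*((1/4)*(-3) + 0)) = 72*(-4*(-3/4 + 0)) = 72*(-4*(-3/4)) = 72*3 = 216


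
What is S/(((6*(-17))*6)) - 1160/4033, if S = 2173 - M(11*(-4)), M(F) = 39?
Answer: -4658171/1234098 ≈ -3.7746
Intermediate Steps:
S = 2134 (S = 2173 - 1*39 = 2173 - 39 = 2134)
S/(((6*(-17))*6)) - 1160/4033 = 2134/(((6*(-17))*6)) - 1160/4033 = 2134/((-102*6)) - 1160*1/4033 = 2134/(-612) - 1160/4033 = 2134*(-1/612) - 1160/4033 = -1067/306 - 1160/4033 = -4658171/1234098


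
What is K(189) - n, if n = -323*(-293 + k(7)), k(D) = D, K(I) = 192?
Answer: -92186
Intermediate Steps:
n = 92378 (n = -323*(-293 + 7) = -323*(-286) = 92378)
K(189) - n = 192 - 1*92378 = 192 - 92378 = -92186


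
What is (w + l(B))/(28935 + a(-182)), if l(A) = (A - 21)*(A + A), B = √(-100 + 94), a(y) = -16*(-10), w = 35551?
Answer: 35539/29095 - 42*I*√6/29095 ≈ 1.2215 - 0.003536*I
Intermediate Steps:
a(y) = 160
B = I*√6 (B = √(-6) = I*√6 ≈ 2.4495*I)
l(A) = 2*A*(-21 + A) (l(A) = (-21 + A)*(2*A) = 2*A*(-21 + A))
(w + l(B))/(28935 + a(-182)) = (35551 + 2*(I*√6)*(-21 + I*√6))/(28935 + 160) = (35551 + 2*I*√6*(-21 + I*√6))/29095 = (35551 + 2*I*√6*(-21 + I*√6))*(1/29095) = 35551/29095 + 2*I*√6*(-21 + I*√6)/29095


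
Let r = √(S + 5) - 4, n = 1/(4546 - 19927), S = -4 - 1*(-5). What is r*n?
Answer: 4/15381 - √6/15381 ≈ 0.00010081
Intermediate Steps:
S = 1 (S = -4 + 5 = 1)
n = -1/15381 (n = 1/(-15381) = -1/15381 ≈ -6.5015e-5)
r = -4 + √6 (r = √(1 + 5) - 4 = √6 - 4 = -4 + √6 ≈ -1.5505)
r*n = (-4 + √6)*(-1/15381) = 4/15381 - √6/15381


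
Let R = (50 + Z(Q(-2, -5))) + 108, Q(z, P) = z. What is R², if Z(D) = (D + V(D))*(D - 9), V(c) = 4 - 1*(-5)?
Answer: 6561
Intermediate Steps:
V(c) = 9 (V(c) = 4 + 5 = 9)
Z(D) = (-9 + D)*(9 + D) (Z(D) = (D + 9)*(D - 9) = (9 + D)*(-9 + D) = (-9 + D)*(9 + D))
R = 81 (R = (50 + (-81 + (-2)²)) + 108 = (50 + (-81 + 4)) + 108 = (50 - 77) + 108 = -27 + 108 = 81)
R² = 81² = 6561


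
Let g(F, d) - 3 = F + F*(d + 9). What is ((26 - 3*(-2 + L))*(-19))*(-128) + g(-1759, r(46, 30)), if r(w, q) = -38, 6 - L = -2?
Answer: 68711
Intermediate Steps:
L = 8 (L = 6 - 1*(-2) = 6 + 2 = 8)
g(F, d) = 3 + F + F*(9 + d) (g(F, d) = 3 + (F + F*(d + 9)) = 3 + (F + F*(9 + d)) = 3 + F + F*(9 + d))
((26 - 3*(-2 + L))*(-19))*(-128) + g(-1759, r(46, 30)) = ((26 - 3*(-2 + 8))*(-19))*(-128) + (3 + 10*(-1759) - 1759*(-38)) = ((26 - 3*6)*(-19))*(-128) + (3 - 17590 + 66842) = ((26 - 1*18)*(-19))*(-128) + 49255 = ((26 - 18)*(-19))*(-128) + 49255 = (8*(-19))*(-128) + 49255 = -152*(-128) + 49255 = 19456 + 49255 = 68711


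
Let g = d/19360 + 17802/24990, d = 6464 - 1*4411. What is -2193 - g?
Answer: -35379446213/16126880 ≈ -2193.8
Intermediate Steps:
d = 2053 (d = 6464 - 4411 = 2053)
g = 13198373/16126880 (g = 2053/19360 + 17802/24990 = 2053*(1/19360) + 17802*(1/24990) = 2053/19360 + 2967/4165 = 13198373/16126880 ≈ 0.81841)
-2193 - g = -2193 - 1*13198373/16126880 = -2193 - 13198373/16126880 = -35379446213/16126880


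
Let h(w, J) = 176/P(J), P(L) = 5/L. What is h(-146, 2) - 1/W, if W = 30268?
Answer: 10654331/151340 ≈ 70.400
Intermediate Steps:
h(w, J) = 176*J/5 (h(w, J) = 176/((5/J)) = 176*(J/5) = 176*J/5)
h(-146, 2) - 1/W = (176/5)*2 - 1/30268 = 352/5 - 1*1/30268 = 352/5 - 1/30268 = 10654331/151340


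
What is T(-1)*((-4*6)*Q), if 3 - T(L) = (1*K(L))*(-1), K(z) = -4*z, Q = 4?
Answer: -672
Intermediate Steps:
T(L) = 3 - 4*L (T(L) = 3 - 1*(-4*L)*(-1) = 3 - (-4*L)*(-1) = 3 - 4*L)
T(-1)*((-4*6)*Q) = (3 - 4*(-1))*(-4*6*4) = (3 + 4)*(-24*4) = 7*(-96) = -672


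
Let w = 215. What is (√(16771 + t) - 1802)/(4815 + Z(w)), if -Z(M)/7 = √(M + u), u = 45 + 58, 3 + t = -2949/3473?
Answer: -2892210/7722881 - 12614*√318/23168643 + 7*√64312583938410/80464697139 + 1605*√202240829995/26821565713 ≈ -0.35660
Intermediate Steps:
t = -13368/3473 (t = -3 - 2949/3473 = -13368/3473 ≈ -3.8491)
u = 103
Z(M) = -7*√(103 + M) (Z(M) = -7*√(M + 103) = -7*√(103 + M))
(√(16771 + t) - 1802)/(4815 + Z(w)) = (√(16771 - 13368/3473) - 1802)/(4815 - 7*√(103 + 215)) = (√(58232315/3473) - 1802)/(4815 - 7*√318) = (√202240829995/3473 - 1802)/(4815 - 7*√318) = (-1802 + √202240829995/3473)/(4815 - 7*√318)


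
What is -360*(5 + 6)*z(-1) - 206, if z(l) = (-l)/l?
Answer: 3754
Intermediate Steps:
z(l) = -1
-360*(5 + 6)*z(-1) - 206 = -360*(5 + 6)*(-1) - 206 = -3960*(-1) - 206 = -360*(-11) - 206 = 3960 - 206 = 3754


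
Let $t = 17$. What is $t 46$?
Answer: $782$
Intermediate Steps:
$t 46 = 17 \cdot 46 = 782$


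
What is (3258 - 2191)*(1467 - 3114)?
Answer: -1757349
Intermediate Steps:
(3258 - 2191)*(1467 - 3114) = 1067*(-1647) = -1757349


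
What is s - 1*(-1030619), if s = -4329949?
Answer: -3299330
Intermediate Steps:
s - 1*(-1030619) = -4329949 - 1*(-1030619) = -4329949 + 1030619 = -3299330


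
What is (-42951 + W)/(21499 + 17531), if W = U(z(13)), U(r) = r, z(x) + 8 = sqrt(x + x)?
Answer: -42959/39030 + sqrt(26)/39030 ≈ -1.1005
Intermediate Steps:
z(x) = -8 + sqrt(2)*sqrt(x) (z(x) = -8 + sqrt(x + x) = -8 + sqrt(2*x) = -8 + sqrt(2)*sqrt(x))
W = -8 + sqrt(26) (W = -8 + sqrt(2)*sqrt(13) = -8 + sqrt(26) ≈ -2.9010)
(-42951 + W)/(21499 + 17531) = (-42951 + (-8 + sqrt(26)))/(21499 + 17531) = (-42959 + sqrt(26))/39030 = (-42959 + sqrt(26))*(1/39030) = -42959/39030 + sqrt(26)/39030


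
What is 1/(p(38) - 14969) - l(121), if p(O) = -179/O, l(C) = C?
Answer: -68849159/569001 ≈ -121.00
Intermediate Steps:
1/(p(38) - 14969) - l(121) = 1/(-179/38 - 14969) - 1*121 = 1/(-179*1/38 - 14969) - 121 = 1/(-179/38 - 14969) - 121 = 1/(-569001/38) - 121 = -38/569001 - 121 = -68849159/569001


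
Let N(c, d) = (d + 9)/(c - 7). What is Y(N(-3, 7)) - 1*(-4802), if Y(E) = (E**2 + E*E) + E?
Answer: 120138/25 ≈ 4805.5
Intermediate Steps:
N(c, d) = (9 + d)/(-7 + c)
Y(E) = E + 2*E**2 (Y(E) = (E**2 + E**2) + E = 2*E**2 + E = E + 2*E**2)
Y(N(-3, 7)) - 1*(-4802) = ((9 + 7)/(-7 - 3))*(1 + 2*((9 + 7)/(-7 - 3))) - 1*(-4802) = (16/(-10))*(1 + 2*(16/(-10))) + 4802 = (-1/10*16)*(1 + 2*(-1/10*16)) + 4802 = -8*(1 + 2*(-8/5))/5 + 4802 = -8*(1 - 16/5)/5 + 4802 = -8/5*(-11/5) + 4802 = 88/25 + 4802 = 120138/25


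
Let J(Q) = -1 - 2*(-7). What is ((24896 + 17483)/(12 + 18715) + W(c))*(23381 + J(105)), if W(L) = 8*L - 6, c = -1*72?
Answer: -253982458590/18727 ≈ -1.3562e+7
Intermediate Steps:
J(Q) = 13 (J(Q) = -1 + 14 = 13)
c = -72
W(L) = -6 + 8*L
((24896 + 17483)/(12 + 18715) + W(c))*(23381 + J(105)) = ((24896 + 17483)/(12 + 18715) + (-6 + 8*(-72)))*(23381 + 13) = (42379/18727 + (-6 - 576))*23394 = (42379*(1/18727) - 582)*23394 = (42379/18727 - 582)*23394 = -10856735/18727*23394 = -253982458590/18727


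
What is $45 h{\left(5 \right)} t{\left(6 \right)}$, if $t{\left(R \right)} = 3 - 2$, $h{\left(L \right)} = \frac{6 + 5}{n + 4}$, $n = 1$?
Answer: $99$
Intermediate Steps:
$h{\left(L \right)} = \frac{11}{5}$ ($h{\left(L \right)} = \frac{6 + 5}{1 + 4} = \frac{11}{5}$)
$t{\left(R \right)} = 1$ ($t{\left(R \right)} = 3 - 2 = 1$)
$45 h{\left(5 \right)} t{\left(6 \right)} = 45 \cdot \frac{11}{5} \cdot 1 = 99 \cdot 1 = 99$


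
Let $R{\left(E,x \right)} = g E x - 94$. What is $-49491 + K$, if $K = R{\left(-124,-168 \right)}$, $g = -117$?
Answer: $-2486929$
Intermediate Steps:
$R{\left(E,x \right)} = -94 - 117 E x$ ($R{\left(E,x \right)} = - 117 E x - 94 = -94 - 117 E x$)
$K = -2437438$ ($K = -94 - \left(-14508\right) \left(-168\right) = -94 - 2437344 = -2437438$)
$-49491 + K = -49491 - 2437438 = -2486929$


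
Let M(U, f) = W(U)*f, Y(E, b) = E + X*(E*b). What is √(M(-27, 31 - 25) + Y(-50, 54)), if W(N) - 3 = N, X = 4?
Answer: I*√10994 ≈ 104.85*I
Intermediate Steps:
W(N) = 3 + N
Y(E, b) = E + 4*E*b (Y(E, b) = E + 4*(E*b) = E + 4*E*b)
M(U, f) = f*(3 + U) (M(U, f) = (3 + U)*f = f*(3 + U))
√(M(-27, 31 - 25) + Y(-50, 54)) = √((31 - 25)*(3 - 27) - 50*(1 + 4*54)) = √(6*(-24) - 50*(1 + 216)) = √(-144 - 50*217) = √(-144 - 10850) = √(-10994) = I*√10994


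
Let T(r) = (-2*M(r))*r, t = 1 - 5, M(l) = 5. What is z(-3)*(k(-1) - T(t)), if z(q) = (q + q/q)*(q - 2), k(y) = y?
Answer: -410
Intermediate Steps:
z(q) = (1 + q)*(-2 + q) (z(q) = (q + 1)*(-2 + q) = (1 + q)*(-2 + q))
t = -4
T(r) = -10*r (T(r) = (-2*5)*r = -10*r)
z(-3)*(k(-1) - T(t)) = (-2 + (-3)² - 1*(-3))*(-1 - (-10)*(-4)) = (-2 + 9 + 3)*(-1 - 1*40) = 10*(-1 - 40) = 10*(-41) = -410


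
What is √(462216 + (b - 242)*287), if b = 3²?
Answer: √395345 ≈ 628.76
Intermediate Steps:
b = 9
√(462216 + (b - 242)*287) = √(462216 + (9 - 242)*287) = √(462216 - 233*287) = √(462216 - 66871) = √395345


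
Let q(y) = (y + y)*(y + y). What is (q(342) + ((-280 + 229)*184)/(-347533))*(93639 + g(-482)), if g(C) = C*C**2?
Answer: -18192235903171118328/347533 ≈ -5.2347e+13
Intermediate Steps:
q(y) = 4*y**2 (q(y) = (2*y)*(2*y) = 4*y**2)
g(C) = C**3
(q(342) + ((-280 + 229)*184)/(-347533))*(93639 + g(-482)) = (4*342**2 + ((-280 + 229)*184)/(-347533))*(93639 + (-482)**3) = (4*116964 - 51*184*(-1/347533))*(93639 - 111980168) = (467856 - 9384*(-1/347533))*(-111886529) = (467856 + 9384/347533)*(-111886529) = (162595408632/347533)*(-111886529) = -18192235903171118328/347533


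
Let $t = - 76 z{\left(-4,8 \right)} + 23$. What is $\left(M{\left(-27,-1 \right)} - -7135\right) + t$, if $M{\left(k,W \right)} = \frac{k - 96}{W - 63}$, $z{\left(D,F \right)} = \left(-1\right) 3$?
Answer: $\frac{472827}{64} \approx 7387.9$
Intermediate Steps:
$z{\left(D,F \right)} = -3$
$M{\left(k,W \right)} = \frac{-96 + k}{-63 + W}$
$t = 251$ ($t = \left(-76\right) \left(-3\right) + 23 = 228 + 23 = 251$)
$\left(M{\left(-27,-1 \right)} - -7135\right) + t = \left(\frac{-96 - 27}{-63 - 1} - -7135\right) + 251 = \left(\frac{1}{-64} \left(-123\right) + 7135\right) + 251 = \left(\left(- \frac{1}{64}\right) \left(-123\right) + 7135\right) + 251 = \left(\frac{123}{64} + 7135\right) + 251 = \frac{456763}{64} + 251 = \frac{472827}{64}$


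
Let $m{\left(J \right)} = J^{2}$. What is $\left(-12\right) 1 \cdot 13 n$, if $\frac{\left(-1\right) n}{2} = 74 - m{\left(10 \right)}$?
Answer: $-8112$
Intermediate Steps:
$n = 52$ ($n = - 2 \left(74 - 10^{2}\right) = - 2 \left(74 - 100\right) = \left(-2\right) \left(-26\right) = 52$)
$\left(-12\right) 1 \cdot 13 n = \left(-12\right) 1 \cdot 13 \cdot 52 = \left(-12\right) 13 \cdot 52 = \left(-156\right) 52 = -8112$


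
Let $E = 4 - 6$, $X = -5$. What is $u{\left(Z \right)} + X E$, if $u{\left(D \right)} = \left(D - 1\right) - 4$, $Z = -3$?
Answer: $2$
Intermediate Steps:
$E = -2$
$u{\left(D \right)} = -5 + D$ ($u{\left(D \right)} = \left(-1 + D\right) - 4 = -5 + D$)
$u{\left(Z \right)} + X E = \left(-5 - 3\right) - -10 = -8 + 10 = 2$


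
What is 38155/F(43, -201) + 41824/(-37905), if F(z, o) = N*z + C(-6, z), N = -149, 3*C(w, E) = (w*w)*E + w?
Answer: -1692734107/223374165 ≈ -7.5780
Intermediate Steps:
C(w, E) = w/3 + E*w²/3 (C(w, E) = ((w*w)*E + w)/3 = (w²*E + w)/3 = (E*w² + w)/3 = (w + E*w²)/3 = w/3 + E*w²/3)
F(z, o) = -2 - 137*z (F(z, o) = -149*z + (⅓)*(-6)*(1 + z*(-6)) = -149*z + (⅓)*(-6)*(1 - 6*z) = -149*z + (-2 + 12*z) = -2 - 137*z)
38155/F(43, -201) + 41824/(-37905) = 38155/(-2 - 137*43) + 41824/(-37905) = 38155/(-2 - 5891) + 41824*(-1/37905) = 38155/(-5893) - 41824/37905 = 38155*(-1/5893) - 41824/37905 = -38155/5893 - 41824/37905 = -1692734107/223374165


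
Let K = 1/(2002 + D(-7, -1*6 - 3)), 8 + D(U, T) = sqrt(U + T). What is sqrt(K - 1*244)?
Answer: sqrt(-964346377847022 - 3976052*I)/1988026 ≈ 3.2202e-8 - 15.62*I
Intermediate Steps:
D(U, T) = -8 + sqrt(T + U) (D(U, T) = -8 + sqrt(U + T) = -8 + sqrt(T + U))
K = (1994 - 4*I)/3976052 (K = 1/(2002 + (-8 + sqrt((-1*6 - 3) - 7))) = 1/(2002 + (-8 + sqrt((-6 - 3) - 7))) = 1/(2002 + (-8 + sqrt(-9 - 7))) = 1/(2002 + (-8 + sqrt(-16))) = 1/(2002 + (-8 + 4*I)) = 1/(1994 + 4*I) = (1994 - 4*I)/3976052 ≈ 0.0005015 - 1.006e-6*I)
sqrt(K - 1*244) = sqrt((997/1988026 - I/994013) - 1*244) = sqrt((997/1988026 - I/994013) - 244) = sqrt(-485077347/1988026 - I/994013)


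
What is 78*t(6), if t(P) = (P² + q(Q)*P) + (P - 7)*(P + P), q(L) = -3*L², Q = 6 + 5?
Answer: -168012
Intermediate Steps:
Q = 11
t(P) = P² - 363*P + 2*P*(-7 + P) (t(P) = (P² + (-3*11²)*P) + (P - 7)*(P + P) = (P² + (-3*121)*P) + (-7 + P)*(2*P) = (P² - 363*P) + 2*P*(-7 + P) = P² - 363*P + 2*P*(-7 + P))
78*t(6) = 78*(6*(-377 + 3*6)) = 78*(6*(-377 + 18)) = 78*(6*(-359)) = 78*(-2154) = -168012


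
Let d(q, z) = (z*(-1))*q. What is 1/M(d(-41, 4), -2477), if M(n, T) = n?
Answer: 1/164 ≈ 0.0060976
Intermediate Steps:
d(q, z) = -q*z (d(q, z) = (-z)*q = -q*z)
1/M(d(-41, 4), -2477) = 1/(-1*(-41)*4) = 1/164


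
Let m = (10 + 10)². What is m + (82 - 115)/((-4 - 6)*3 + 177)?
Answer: 19589/49 ≈ 399.78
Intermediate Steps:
m = 400 (m = 20² = 400)
m + (82 - 115)/((-4 - 6)*3 + 177) = 400 + (82 - 115)/((-4 - 6)*3 + 177) = 400 - 33/(-10*3 + 177) = 400 - 33/(-30 + 177) = 400 - 33/147 = 400 - 33*1/147 = 400 - 11/49 = 19589/49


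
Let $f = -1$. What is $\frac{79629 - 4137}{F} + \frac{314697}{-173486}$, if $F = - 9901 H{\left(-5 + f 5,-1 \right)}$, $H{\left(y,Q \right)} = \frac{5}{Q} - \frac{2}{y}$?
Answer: $- \frac{193656966}{858842443} \approx -0.22549$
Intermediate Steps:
$H{\left(y,Q \right)} = - \frac{2}{y} + \frac{5}{Q}$
$F = \frac{237624}{5}$ ($F = - 9901 \left(- \frac{2}{-5 - 5} + \frac{5}{-1}\right) = - 9901 \left(- \frac{2}{-5 - 5} + 5 \left(-1\right)\right) = - 9901 \left(- \frac{2}{-10} - 5\right) = - 9901 \left(\left(-2\right) \left(- \frac{1}{10}\right) - 5\right) = - 9901 \left(\frac{1}{5} - 5\right) = \left(-9901\right) \left(- \frac{24}{5}\right) = \frac{237624}{5} \approx 47525.0$)
$\frac{79629 - 4137}{F} + \frac{314697}{-173486} = \frac{79629 - 4137}{\frac{237624}{5}} + \frac{314697}{-173486} = \left(79629 - 4137\right) \frac{5}{237624} + 314697 \left(- \frac{1}{173486}\right) = 75492 \cdot \frac{5}{237624} - \frac{314697}{173486} = \frac{31455}{19802} - \frac{314697}{173486} = - \frac{193656966}{858842443}$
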